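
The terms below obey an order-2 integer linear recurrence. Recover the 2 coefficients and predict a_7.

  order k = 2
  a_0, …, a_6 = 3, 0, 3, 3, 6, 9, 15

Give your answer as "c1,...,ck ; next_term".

  a_2 = 1·0 + 1·3 = 3
  a_3 = 1·3 + 1·0 = 3
  a_4 = 1·3 + 1·3 = 6
  a_5 = 1·6 + 1·3 = 9
  a_6 = 1·9 + 1·6 = 15
  a_7 = 1·15 + 1·9 = 24

1,1 ; 24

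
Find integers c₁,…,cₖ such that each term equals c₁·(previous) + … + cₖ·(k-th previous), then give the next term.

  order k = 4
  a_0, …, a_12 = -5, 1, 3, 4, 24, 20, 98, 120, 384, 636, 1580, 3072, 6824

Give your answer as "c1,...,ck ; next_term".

  a_4 = 0·4 + 4·3 + 2·1 + -2·-5 = 24
  a_5 = 0·24 + 4·4 + 2·3 + -2·1 = 20
  a_6 = 0·20 + 4·24 + 2·4 + -2·3 = 98
  a_7 = 0·98 + 4·20 + 2·24 + -2·4 = 120
  a_8 = 0·120 + 4·98 + 2·20 + -2·24 = 384
  a_9 = 0·384 + 4·120 + 2·98 + -2·20 = 636
  a_10 = 0·636 + 4·384 + 2·120 + -2·98 = 1580
  a_11 = 0·1580 + 4·636 + 2·384 + -2·120 = 3072
  a_12 = 0·3072 + 4·1580 + 2·636 + -2·384 = 6824
  a_13 = 0·6824 + 4·3072 + 2·1580 + -2·636 = 14176

0,4,2,-2 ; 14176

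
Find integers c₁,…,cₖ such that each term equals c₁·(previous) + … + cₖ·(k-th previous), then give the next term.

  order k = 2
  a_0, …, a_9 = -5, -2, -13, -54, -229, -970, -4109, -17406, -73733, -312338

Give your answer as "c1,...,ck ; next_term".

4,1 ; -1323085

  a_2 = 4·-2 + 1·-5 = -13
  a_3 = 4·-13 + 1·-2 = -54
  a_4 = 4·-54 + 1·-13 = -229
  a_5 = 4·-229 + 1·-54 = -970
  a_6 = 4·-970 + 1·-229 = -4109
  a_7 = 4·-4109 + 1·-970 = -17406
  a_8 = 4·-17406 + 1·-4109 = -73733
  a_9 = 4·-73733 + 1·-17406 = -312338
  a_10 = 4·-312338 + 1·-73733 = -1323085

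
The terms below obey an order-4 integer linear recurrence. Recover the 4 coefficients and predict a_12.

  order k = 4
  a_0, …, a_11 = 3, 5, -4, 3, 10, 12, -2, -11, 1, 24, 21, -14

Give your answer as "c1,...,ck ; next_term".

1,-1,0,1 ; -34

  a_4 = 1·3 + -1·-4 + 0·5 + 1·3 = 10
  a_5 = 1·10 + -1·3 + 0·-4 + 1·5 = 12
  a_6 = 1·12 + -1·10 + 0·3 + 1·-4 = -2
  a_7 = 1·-2 + -1·12 + 0·10 + 1·3 = -11
  a_8 = 1·-11 + -1·-2 + 0·12 + 1·10 = 1
  a_9 = 1·1 + -1·-11 + 0·-2 + 1·12 = 24
  a_10 = 1·24 + -1·1 + 0·-11 + 1·-2 = 21
  a_11 = 1·21 + -1·24 + 0·1 + 1·-11 = -14
  a_12 = 1·-14 + -1·21 + 0·24 + 1·1 = -34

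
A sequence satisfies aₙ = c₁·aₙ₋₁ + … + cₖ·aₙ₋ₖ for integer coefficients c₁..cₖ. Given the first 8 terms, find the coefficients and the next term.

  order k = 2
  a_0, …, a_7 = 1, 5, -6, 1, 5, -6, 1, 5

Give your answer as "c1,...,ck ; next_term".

  a_2 = -1·5 + -1·1 = -6
  a_3 = -1·-6 + -1·5 = 1
  a_4 = -1·1 + -1·-6 = 5
  a_5 = -1·5 + -1·1 = -6
  a_6 = -1·-6 + -1·5 = 1
  a_7 = -1·1 + -1·-6 = 5
  a_8 = -1·5 + -1·1 = -6

-1,-1 ; -6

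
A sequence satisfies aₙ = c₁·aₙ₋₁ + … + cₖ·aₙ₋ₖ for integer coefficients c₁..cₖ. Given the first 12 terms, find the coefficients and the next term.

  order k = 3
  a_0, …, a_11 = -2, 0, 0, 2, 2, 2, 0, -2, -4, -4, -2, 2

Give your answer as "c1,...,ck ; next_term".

  a_3 = 1·0 + 0·0 + -1·-2 = 2
  a_4 = 1·2 + 0·0 + -1·0 = 2
  a_5 = 1·2 + 0·2 + -1·0 = 2
  a_6 = 1·2 + 0·2 + -1·2 = 0
  a_7 = 1·0 + 0·2 + -1·2 = -2
  a_8 = 1·-2 + 0·0 + -1·2 = -4
  a_9 = 1·-4 + 0·-2 + -1·0 = -4
  a_10 = 1·-4 + 0·-4 + -1·-2 = -2
  a_11 = 1·-2 + 0·-4 + -1·-4 = 2
  a_12 = 1·2 + 0·-2 + -1·-4 = 6

1,0,-1 ; 6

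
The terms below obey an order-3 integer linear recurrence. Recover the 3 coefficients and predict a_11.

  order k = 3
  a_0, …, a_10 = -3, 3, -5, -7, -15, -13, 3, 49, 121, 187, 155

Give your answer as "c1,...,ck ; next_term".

  a_3 = 2·-5 + -1·3 + -2·-3 = -7
  a_4 = 2·-7 + -1·-5 + -2·3 = -15
  a_5 = 2·-15 + -1·-7 + -2·-5 = -13
  a_6 = 2·-13 + -1·-15 + -2·-7 = 3
  a_7 = 2·3 + -1·-13 + -2·-15 = 49
  a_8 = 2·49 + -1·3 + -2·-13 = 121
  a_9 = 2·121 + -1·49 + -2·3 = 187
  a_10 = 2·187 + -1·121 + -2·49 = 155
  a_11 = 2·155 + -1·187 + -2·121 = -119

2,-1,-2 ; -119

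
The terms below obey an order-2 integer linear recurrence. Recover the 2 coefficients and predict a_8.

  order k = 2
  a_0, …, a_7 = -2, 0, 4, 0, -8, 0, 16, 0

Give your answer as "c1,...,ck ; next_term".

0,-2 ; -32

  a_2 = 0·0 + -2·-2 = 4
  a_3 = 0·4 + -2·0 = 0
  a_4 = 0·0 + -2·4 = -8
  a_5 = 0·-8 + -2·0 = 0
  a_6 = 0·0 + -2·-8 = 16
  a_7 = 0·16 + -2·0 = 0
  a_8 = 0·0 + -2·16 = -32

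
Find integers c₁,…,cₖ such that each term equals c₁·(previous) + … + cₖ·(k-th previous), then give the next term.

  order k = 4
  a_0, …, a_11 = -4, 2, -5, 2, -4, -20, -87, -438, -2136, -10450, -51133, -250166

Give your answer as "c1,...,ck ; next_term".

  a_4 = 4·2 + 4·-5 + 2·2 + -1·-4 = -4
  a_5 = 4·-4 + 4·2 + 2·-5 + -1·2 = -20
  a_6 = 4·-20 + 4·-4 + 2·2 + -1·-5 = -87
  a_7 = 4·-87 + 4·-20 + 2·-4 + -1·2 = -438
  a_8 = 4·-438 + 4·-87 + 2·-20 + -1·-4 = -2136
  a_9 = 4·-2136 + 4·-438 + 2·-87 + -1·-20 = -10450
  a_10 = 4·-10450 + 4·-2136 + 2·-438 + -1·-87 = -51133
  a_11 = 4·-51133 + 4·-10450 + 2·-2136 + -1·-438 = -250166
  a_12 = 4·-250166 + 4·-51133 + 2·-10450 + -1·-2136 = -1223960

4,4,2,-1 ; -1223960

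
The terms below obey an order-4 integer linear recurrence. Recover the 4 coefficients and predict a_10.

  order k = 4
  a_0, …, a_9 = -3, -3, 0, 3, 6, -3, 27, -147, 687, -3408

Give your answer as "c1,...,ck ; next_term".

  a_4 = -4·3 + 4·0 + -3·-3 + -3·-3 = 6
  a_5 = -4·6 + 4·3 + -3·0 + -3·-3 = -3
  a_6 = -4·-3 + 4·6 + -3·3 + -3·0 = 27
  a_7 = -4·27 + 4·-3 + -3·6 + -3·3 = -147
  a_8 = -4·-147 + 4·27 + -3·-3 + -3·6 = 687
  a_9 = -4·687 + 4·-147 + -3·27 + -3·-3 = -3408
  a_10 = -4·-3408 + 4·687 + -3·-147 + -3·27 = 16740

-4,4,-3,-3 ; 16740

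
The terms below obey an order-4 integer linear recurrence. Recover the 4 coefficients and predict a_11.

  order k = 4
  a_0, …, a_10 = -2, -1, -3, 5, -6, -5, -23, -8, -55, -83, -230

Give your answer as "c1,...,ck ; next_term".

  a_4 = 1·5 + 1·-3 + 0·-1 + 4·-2 = -6
  a_5 = 1·-6 + 1·5 + 0·-3 + 4·-1 = -5
  a_6 = 1·-5 + 1·-6 + 0·5 + 4·-3 = -23
  a_7 = 1·-23 + 1·-5 + 0·-6 + 4·5 = -8
  a_8 = 1·-8 + 1·-23 + 0·-5 + 4·-6 = -55
  a_9 = 1·-55 + 1·-8 + 0·-23 + 4·-5 = -83
  a_10 = 1·-83 + 1·-55 + 0·-8 + 4·-23 = -230
  a_11 = 1·-230 + 1·-83 + 0·-55 + 4·-8 = -345

1,1,0,4 ; -345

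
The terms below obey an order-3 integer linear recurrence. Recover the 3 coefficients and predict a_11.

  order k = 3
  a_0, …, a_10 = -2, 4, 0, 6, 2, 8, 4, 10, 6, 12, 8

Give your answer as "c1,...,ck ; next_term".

  a_3 = 1·0 + 1·4 + -1·-2 = 6
  a_4 = 1·6 + 1·0 + -1·4 = 2
  a_5 = 1·2 + 1·6 + -1·0 = 8
  a_6 = 1·8 + 1·2 + -1·6 = 4
  a_7 = 1·4 + 1·8 + -1·2 = 10
  a_8 = 1·10 + 1·4 + -1·8 = 6
  a_9 = 1·6 + 1·10 + -1·4 = 12
  a_10 = 1·12 + 1·6 + -1·10 = 8
  a_11 = 1·8 + 1·12 + -1·6 = 14

1,1,-1 ; 14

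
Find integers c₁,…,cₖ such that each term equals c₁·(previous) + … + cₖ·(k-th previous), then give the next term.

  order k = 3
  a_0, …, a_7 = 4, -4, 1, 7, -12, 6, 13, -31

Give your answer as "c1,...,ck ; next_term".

-1,-1,1 ; 24

  a_3 = -1·1 + -1·-4 + 1·4 = 7
  a_4 = -1·7 + -1·1 + 1·-4 = -12
  a_5 = -1·-12 + -1·7 + 1·1 = 6
  a_6 = -1·6 + -1·-12 + 1·7 = 13
  a_7 = -1·13 + -1·6 + 1·-12 = -31
  a_8 = -1·-31 + -1·13 + 1·6 = 24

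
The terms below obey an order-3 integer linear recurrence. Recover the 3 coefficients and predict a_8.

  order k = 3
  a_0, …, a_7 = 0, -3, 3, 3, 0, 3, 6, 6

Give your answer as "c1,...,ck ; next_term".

  a_3 = 1·3 + 0·-3 + 1·0 = 3
  a_4 = 1·3 + 0·3 + 1·-3 = 0
  a_5 = 1·0 + 0·3 + 1·3 = 3
  a_6 = 1·3 + 0·0 + 1·3 = 6
  a_7 = 1·6 + 0·3 + 1·0 = 6
  a_8 = 1·6 + 0·6 + 1·3 = 9

1,0,1 ; 9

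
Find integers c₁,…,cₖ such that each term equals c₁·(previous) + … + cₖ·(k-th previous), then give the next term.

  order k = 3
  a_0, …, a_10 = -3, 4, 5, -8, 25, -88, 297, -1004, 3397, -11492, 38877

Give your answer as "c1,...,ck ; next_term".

-3,1,-1 ; -131520

  a_3 = -3·5 + 1·4 + -1·-3 = -8
  a_4 = -3·-8 + 1·5 + -1·4 = 25
  a_5 = -3·25 + 1·-8 + -1·5 = -88
  a_6 = -3·-88 + 1·25 + -1·-8 = 297
  a_7 = -3·297 + 1·-88 + -1·25 = -1004
  a_8 = -3·-1004 + 1·297 + -1·-88 = 3397
  a_9 = -3·3397 + 1·-1004 + -1·297 = -11492
  a_10 = -3·-11492 + 1·3397 + -1·-1004 = 38877
  a_11 = -3·38877 + 1·-11492 + -1·3397 = -131520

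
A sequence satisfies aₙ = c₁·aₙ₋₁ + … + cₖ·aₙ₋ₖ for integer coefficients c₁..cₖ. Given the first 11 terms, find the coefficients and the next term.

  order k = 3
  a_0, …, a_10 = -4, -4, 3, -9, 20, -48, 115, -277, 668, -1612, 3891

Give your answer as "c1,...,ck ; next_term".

-3,-1,1 ; -9393

  a_3 = -3·3 + -1·-4 + 1·-4 = -9
  a_4 = -3·-9 + -1·3 + 1·-4 = 20
  a_5 = -3·20 + -1·-9 + 1·3 = -48
  a_6 = -3·-48 + -1·20 + 1·-9 = 115
  a_7 = -3·115 + -1·-48 + 1·20 = -277
  a_8 = -3·-277 + -1·115 + 1·-48 = 668
  a_9 = -3·668 + -1·-277 + 1·115 = -1612
  a_10 = -3·-1612 + -1·668 + 1·-277 = 3891
  a_11 = -3·3891 + -1·-1612 + 1·668 = -9393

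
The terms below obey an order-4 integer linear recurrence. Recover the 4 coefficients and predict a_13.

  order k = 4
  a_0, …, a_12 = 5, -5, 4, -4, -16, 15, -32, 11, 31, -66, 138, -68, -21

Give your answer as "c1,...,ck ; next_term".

0,1,1,-3 ; 268

  a_4 = 0·-4 + 1·4 + 1·-5 + -3·5 = -16
  a_5 = 0·-16 + 1·-4 + 1·4 + -3·-5 = 15
  a_6 = 0·15 + 1·-16 + 1·-4 + -3·4 = -32
  a_7 = 0·-32 + 1·15 + 1·-16 + -3·-4 = 11
  a_8 = 0·11 + 1·-32 + 1·15 + -3·-16 = 31
  a_9 = 0·31 + 1·11 + 1·-32 + -3·15 = -66
  a_10 = 0·-66 + 1·31 + 1·11 + -3·-32 = 138
  a_11 = 0·138 + 1·-66 + 1·31 + -3·11 = -68
  a_12 = 0·-68 + 1·138 + 1·-66 + -3·31 = -21
  a_13 = 0·-21 + 1·-68 + 1·138 + -3·-66 = 268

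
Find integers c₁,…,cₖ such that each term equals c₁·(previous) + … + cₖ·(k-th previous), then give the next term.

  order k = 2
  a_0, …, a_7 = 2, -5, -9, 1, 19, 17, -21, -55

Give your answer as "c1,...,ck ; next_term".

1,-2 ; -13

  a_2 = 1·-5 + -2·2 = -9
  a_3 = 1·-9 + -2·-5 = 1
  a_4 = 1·1 + -2·-9 = 19
  a_5 = 1·19 + -2·1 = 17
  a_6 = 1·17 + -2·19 = -21
  a_7 = 1·-21 + -2·17 = -55
  a_8 = 1·-55 + -2·-21 = -13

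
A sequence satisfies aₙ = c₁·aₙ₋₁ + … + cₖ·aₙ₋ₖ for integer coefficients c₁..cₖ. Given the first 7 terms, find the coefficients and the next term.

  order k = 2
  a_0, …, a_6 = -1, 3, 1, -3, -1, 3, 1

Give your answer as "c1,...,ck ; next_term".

0,-1 ; -3

  a_2 = 0·3 + -1·-1 = 1
  a_3 = 0·1 + -1·3 = -3
  a_4 = 0·-3 + -1·1 = -1
  a_5 = 0·-1 + -1·-3 = 3
  a_6 = 0·3 + -1·-1 = 1
  a_7 = 0·1 + -1·3 = -3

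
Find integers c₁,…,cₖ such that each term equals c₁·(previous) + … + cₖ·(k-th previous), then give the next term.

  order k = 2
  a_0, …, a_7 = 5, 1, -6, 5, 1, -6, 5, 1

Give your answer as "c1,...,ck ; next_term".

  a_2 = -1·1 + -1·5 = -6
  a_3 = -1·-6 + -1·1 = 5
  a_4 = -1·5 + -1·-6 = 1
  a_5 = -1·1 + -1·5 = -6
  a_6 = -1·-6 + -1·1 = 5
  a_7 = -1·5 + -1·-6 = 1
  a_8 = -1·1 + -1·5 = -6

-1,-1 ; -6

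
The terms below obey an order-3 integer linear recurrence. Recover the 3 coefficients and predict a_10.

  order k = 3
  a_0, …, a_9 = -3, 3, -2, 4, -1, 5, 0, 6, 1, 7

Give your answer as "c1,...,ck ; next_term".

1,1,-1 ; 2

  a_3 = 1·-2 + 1·3 + -1·-3 = 4
  a_4 = 1·4 + 1·-2 + -1·3 = -1
  a_5 = 1·-1 + 1·4 + -1·-2 = 5
  a_6 = 1·5 + 1·-1 + -1·4 = 0
  a_7 = 1·0 + 1·5 + -1·-1 = 6
  a_8 = 1·6 + 1·0 + -1·5 = 1
  a_9 = 1·1 + 1·6 + -1·0 = 7
  a_10 = 1·7 + 1·1 + -1·6 = 2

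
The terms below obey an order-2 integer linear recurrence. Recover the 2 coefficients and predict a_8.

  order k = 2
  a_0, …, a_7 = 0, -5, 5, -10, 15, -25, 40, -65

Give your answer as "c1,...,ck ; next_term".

-1,1 ; 105

  a_2 = -1·-5 + 1·0 = 5
  a_3 = -1·5 + 1·-5 = -10
  a_4 = -1·-10 + 1·5 = 15
  a_5 = -1·15 + 1·-10 = -25
  a_6 = -1·-25 + 1·15 = 40
  a_7 = -1·40 + 1·-25 = -65
  a_8 = -1·-65 + 1·40 = 105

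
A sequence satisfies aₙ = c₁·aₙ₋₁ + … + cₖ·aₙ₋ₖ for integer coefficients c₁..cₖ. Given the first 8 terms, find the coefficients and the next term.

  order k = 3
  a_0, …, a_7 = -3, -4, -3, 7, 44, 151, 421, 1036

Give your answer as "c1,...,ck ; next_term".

  a_3 = 4·-3 + -4·-4 + -1·-3 = 7
  a_4 = 4·7 + -4·-3 + -1·-4 = 44
  a_5 = 4·44 + -4·7 + -1·-3 = 151
  a_6 = 4·151 + -4·44 + -1·7 = 421
  a_7 = 4·421 + -4·151 + -1·44 = 1036
  a_8 = 4·1036 + -4·421 + -1·151 = 2309

4,-4,-1 ; 2309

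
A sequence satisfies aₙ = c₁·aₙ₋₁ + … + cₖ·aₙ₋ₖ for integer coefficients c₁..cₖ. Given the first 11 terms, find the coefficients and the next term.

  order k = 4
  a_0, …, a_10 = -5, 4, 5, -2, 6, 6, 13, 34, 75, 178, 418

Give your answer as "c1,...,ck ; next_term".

2,1,0,-1 ; 980

  a_4 = 2·-2 + 1·5 + 0·4 + -1·-5 = 6
  a_5 = 2·6 + 1·-2 + 0·5 + -1·4 = 6
  a_6 = 2·6 + 1·6 + 0·-2 + -1·5 = 13
  a_7 = 2·13 + 1·6 + 0·6 + -1·-2 = 34
  a_8 = 2·34 + 1·13 + 0·6 + -1·6 = 75
  a_9 = 2·75 + 1·34 + 0·13 + -1·6 = 178
  a_10 = 2·178 + 1·75 + 0·34 + -1·13 = 418
  a_11 = 2·418 + 1·178 + 0·75 + -1·34 = 980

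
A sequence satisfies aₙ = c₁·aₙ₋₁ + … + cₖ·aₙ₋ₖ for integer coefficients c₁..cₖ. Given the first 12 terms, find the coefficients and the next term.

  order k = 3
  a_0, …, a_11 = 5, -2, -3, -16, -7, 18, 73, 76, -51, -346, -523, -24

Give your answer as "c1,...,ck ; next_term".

1,-1,-3 ; 1537

  a_3 = 1·-3 + -1·-2 + -3·5 = -16
  a_4 = 1·-16 + -1·-3 + -3·-2 = -7
  a_5 = 1·-7 + -1·-16 + -3·-3 = 18
  a_6 = 1·18 + -1·-7 + -3·-16 = 73
  a_7 = 1·73 + -1·18 + -3·-7 = 76
  a_8 = 1·76 + -1·73 + -3·18 = -51
  a_9 = 1·-51 + -1·76 + -3·73 = -346
  a_10 = 1·-346 + -1·-51 + -3·76 = -523
  a_11 = 1·-523 + -1·-346 + -3·-51 = -24
  a_12 = 1·-24 + -1·-523 + -3·-346 = 1537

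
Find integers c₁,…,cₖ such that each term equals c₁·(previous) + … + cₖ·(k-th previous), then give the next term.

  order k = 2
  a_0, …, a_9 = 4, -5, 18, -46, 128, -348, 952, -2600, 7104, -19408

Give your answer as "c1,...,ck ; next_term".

-2,2 ; 53024

  a_2 = -2·-5 + 2·4 = 18
  a_3 = -2·18 + 2·-5 = -46
  a_4 = -2·-46 + 2·18 = 128
  a_5 = -2·128 + 2·-46 = -348
  a_6 = -2·-348 + 2·128 = 952
  a_7 = -2·952 + 2·-348 = -2600
  a_8 = -2·-2600 + 2·952 = 7104
  a_9 = -2·7104 + 2·-2600 = -19408
  a_10 = -2·-19408 + 2·7104 = 53024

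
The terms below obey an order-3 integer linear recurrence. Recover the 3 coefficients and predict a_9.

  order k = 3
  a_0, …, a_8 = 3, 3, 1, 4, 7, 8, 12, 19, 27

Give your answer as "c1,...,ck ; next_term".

  a_3 = 1·1 + 0·3 + 1·3 = 4
  a_4 = 1·4 + 0·1 + 1·3 = 7
  a_5 = 1·7 + 0·4 + 1·1 = 8
  a_6 = 1·8 + 0·7 + 1·4 = 12
  a_7 = 1·12 + 0·8 + 1·7 = 19
  a_8 = 1·19 + 0·12 + 1·8 = 27
  a_9 = 1·27 + 0·19 + 1·12 = 39

1,0,1 ; 39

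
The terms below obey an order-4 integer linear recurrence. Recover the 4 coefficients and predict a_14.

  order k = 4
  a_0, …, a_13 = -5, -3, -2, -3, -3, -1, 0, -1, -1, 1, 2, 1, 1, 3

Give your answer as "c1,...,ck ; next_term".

2,-2,2,-1 ; 4

  a_4 = 2·-3 + -2·-2 + 2·-3 + -1·-5 = -3
  a_5 = 2·-3 + -2·-3 + 2·-2 + -1·-3 = -1
  a_6 = 2·-1 + -2·-3 + 2·-3 + -1·-2 = 0
  a_7 = 2·0 + -2·-1 + 2·-3 + -1·-3 = -1
  a_8 = 2·-1 + -2·0 + 2·-1 + -1·-3 = -1
  a_9 = 2·-1 + -2·-1 + 2·0 + -1·-1 = 1
  a_10 = 2·1 + -2·-1 + 2·-1 + -1·0 = 2
  a_11 = 2·2 + -2·1 + 2·-1 + -1·-1 = 1
  a_12 = 2·1 + -2·2 + 2·1 + -1·-1 = 1
  a_13 = 2·1 + -2·1 + 2·2 + -1·1 = 3
  a_14 = 2·3 + -2·1 + 2·1 + -1·2 = 4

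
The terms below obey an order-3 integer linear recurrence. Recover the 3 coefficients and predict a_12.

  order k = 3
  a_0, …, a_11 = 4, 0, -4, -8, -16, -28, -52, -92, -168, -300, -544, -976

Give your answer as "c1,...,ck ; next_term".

1,2,-1 ; -1764

  a_3 = 1·-4 + 2·0 + -1·4 = -8
  a_4 = 1·-8 + 2·-4 + -1·0 = -16
  a_5 = 1·-16 + 2·-8 + -1·-4 = -28
  a_6 = 1·-28 + 2·-16 + -1·-8 = -52
  a_7 = 1·-52 + 2·-28 + -1·-16 = -92
  a_8 = 1·-92 + 2·-52 + -1·-28 = -168
  a_9 = 1·-168 + 2·-92 + -1·-52 = -300
  a_10 = 1·-300 + 2·-168 + -1·-92 = -544
  a_11 = 1·-544 + 2·-300 + -1·-168 = -976
  a_12 = 1·-976 + 2·-544 + -1·-300 = -1764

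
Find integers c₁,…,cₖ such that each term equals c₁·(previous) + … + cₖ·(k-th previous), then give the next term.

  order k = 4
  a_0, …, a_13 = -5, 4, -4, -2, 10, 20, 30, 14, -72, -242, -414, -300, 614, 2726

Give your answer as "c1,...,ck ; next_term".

2,-2,-1,-2 ; 5352

  a_4 = 2·-2 + -2·-4 + -1·4 + -2·-5 = 10
  a_5 = 2·10 + -2·-2 + -1·-4 + -2·4 = 20
  a_6 = 2·20 + -2·10 + -1·-2 + -2·-4 = 30
  a_7 = 2·30 + -2·20 + -1·10 + -2·-2 = 14
  a_8 = 2·14 + -2·30 + -1·20 + -2·10 = -72
  a_9 = 2·-72 + -2·14 + -1·30 + -2·20 = -242
  a_10 = 2·-242 + -2·-72 + -1·14 + -2·30 = -414
  a_11 = 2·-414 + -2·-242 + -1·-72 + -2·14 = -300
  a_12 = 2·-300 + -2·-414 + -1·-242 + -2·-72 = 614
  a_13 = 2·614 + -2·-300 + -1·-414 + -2·-242 = 2726
  a_14 = 2·2726 + -2·614 + -1·-300 + -2·-414 = 5352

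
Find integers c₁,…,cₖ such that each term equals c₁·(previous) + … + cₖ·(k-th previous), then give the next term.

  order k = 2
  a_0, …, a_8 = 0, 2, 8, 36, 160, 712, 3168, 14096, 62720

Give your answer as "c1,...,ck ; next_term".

  a_2 = 4·2 + 2·0 = 8
  a_3 = 4·8 + 2·2 = 36
  a_4 = 4·36 + 2·8 = 160
  a_5 = 4·160 + 2·36 = 712
  a_6 = 4·712 + 2·160 = 3168
  a_7 = 4·3168 + 2·712 = 14096
  a_8 = 4·14096 + 2·3168 = 62720
  a_9 = 4·62720 + 2·14096 = 279072

4,2 ; 279072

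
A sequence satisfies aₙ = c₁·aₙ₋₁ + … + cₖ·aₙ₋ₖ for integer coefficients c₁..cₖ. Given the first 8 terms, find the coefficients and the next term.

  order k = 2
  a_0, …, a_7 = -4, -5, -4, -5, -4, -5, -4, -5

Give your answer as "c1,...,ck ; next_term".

  a_2 = 0·-5 + 1·-4 = -4
  a_3 = 0·-4 + 1·-5 = -5
  a_4 = 0·-5 + 1·-4 = -4
  a_5 = 0·-4 + 1·-5 = -5
  a_6 = 0·-5 + 1·-4 = -4
  a_7 = 0·-4 + 1·-5 = -5
  a_8 = 0·-5 + 1·-4 = -4

0,1 ; -4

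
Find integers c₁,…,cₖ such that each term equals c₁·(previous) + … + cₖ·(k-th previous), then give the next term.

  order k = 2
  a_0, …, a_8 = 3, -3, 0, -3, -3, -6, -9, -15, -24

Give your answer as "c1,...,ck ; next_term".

1,1 ; -39

  a_2 = 1·-3 + 1·3 = 0
  a_3 = 1·0 + 1·-3 = -3
  a_4 = 1·-3 + 1·0 = -3
  a_5 = 1·-3 + 1·-3 = -6
  a_6 = 1·-6 + 1·-3 = -9
  a_7 = 1·-9 + 1·-6 = -15
  a_8 = 1·-15 + 1·-9 = -24
  a_9 = 1·-24 + 1·-15 = -39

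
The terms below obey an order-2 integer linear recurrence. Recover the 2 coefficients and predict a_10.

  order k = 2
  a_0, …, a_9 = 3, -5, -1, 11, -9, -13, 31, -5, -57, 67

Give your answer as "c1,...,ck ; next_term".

-1,-2 ; 47

  a_2 = -1·-5 + -2·3 = -1
  a_3 = -1·-1 + -2·-5 = 11
  a_4 = -1·11 + -2·-1 = -9
  a_5 = -1·-9 + -2·11 = -13
  a_6 = -1·-13 + -2·-9 = 31
  a_7 = -1·31 + -2·-13 = -5
  a_8 = -1·-5 + -2·31 = -57
  a_9 = -1·-57 + -2·-5 = 67
  a_10 = -1·67 + -2·-57 = 47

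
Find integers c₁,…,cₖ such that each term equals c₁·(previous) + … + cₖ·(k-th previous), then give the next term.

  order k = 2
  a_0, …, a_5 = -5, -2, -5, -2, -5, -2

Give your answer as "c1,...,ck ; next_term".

0,1 ; -5

  a_2 = 0·-2 + 1·-5 = -5
  a_3 = 0·-5 + 1·-2 = -2
  a_4 = 0·-2 + 1·-5 = -5
  a_5 = 0·-5 + 1·-2 = -2
  a_6 = 0·-2 + 1·-5 = -5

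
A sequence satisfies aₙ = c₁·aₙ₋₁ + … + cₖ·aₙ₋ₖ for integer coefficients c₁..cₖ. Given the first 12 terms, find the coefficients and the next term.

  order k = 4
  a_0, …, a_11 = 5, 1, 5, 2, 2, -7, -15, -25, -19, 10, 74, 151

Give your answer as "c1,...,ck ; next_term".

2,-1,-2,1 ; 189

  a_4 = 2·2 + -1·5 + -2·1 + 1·5 = 2
  a_5 = 2·2 + -1·2 + -2·5 + 1·1 = -7
  a_6 = 2·-7 + -1·2 + -2·2 + 1·5 = -15
  a_7 = 2·-15 + -1·-7 + -2·2 + 1·2 = -25
  a_8 = 2·-25 + -1·-15 + -2·-7 + 1·2 = -19
  a_9 = 2·-19 + -1·-25 + -2·-15 + 1·-7 = 10
  a_10 = 2·10 + -1·-19 + -2·-25 + 1·-15 = 74
  a_11 = 2·74 + -1·10 + -2·-19 + 1·-25 = 151
  a_12 = 2·151 + -1·74 + -2·10 + 1·-19 = 189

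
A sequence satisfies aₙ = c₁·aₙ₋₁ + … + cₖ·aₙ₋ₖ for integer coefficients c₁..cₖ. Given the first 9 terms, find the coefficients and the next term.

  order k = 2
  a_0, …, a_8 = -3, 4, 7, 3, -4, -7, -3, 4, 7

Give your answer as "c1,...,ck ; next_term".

  a_2 = 1·4 + -1·-3 = 7
  a_3 = 1·7 + -1·4 = 3
  a_4 = 1·3 + -1·7 = -4
  a_5 = 1·-4 + -1·3 = -7
  a_6 = 1·-7 + -1·-4 = -3
  a_7 = 1·-3 + -1·-7 = 4
  a_8 = 1·4 + -1·-3 = 7
  a_9 = 1·7 + -1·4 = 3

1,-1 ; 3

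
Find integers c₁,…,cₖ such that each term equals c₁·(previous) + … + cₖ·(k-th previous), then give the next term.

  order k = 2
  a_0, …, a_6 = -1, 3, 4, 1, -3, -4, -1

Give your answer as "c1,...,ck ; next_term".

  a_2 = 1·3 + -1·-1 = 4
  a_3 = 1·4 + -1·3 = 1
  a_4 = 1·1 + -1·4 = -3
  a_5 = 1·-3 + -1·1 = -4
  a_6 = 1·-4 + -1·-3 = -1
  a_7 = 1·-1 + -1·-4 = 3

1,-1 ; 3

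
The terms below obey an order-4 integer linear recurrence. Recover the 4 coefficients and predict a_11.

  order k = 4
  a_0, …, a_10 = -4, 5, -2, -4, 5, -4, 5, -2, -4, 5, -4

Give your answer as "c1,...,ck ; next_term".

  a_4 = -1·-4 + -1·-2 + -1·5 + -1·-4 = 5
  a_5 = -1·5 + -1·-4 + -1·-2 + -1·5 = -4
  a_6 = -1·-4 + -1·5 + -1·-4 + -1·-2 = 5
  a_7 = -1·5 + -1·-4 + -1·5 + -1·-4 = -2
  a_8 = -1·-2 + -1·5 + -1·-4 + -1·5 = -4
  a_9 = -1·-4 + -1·-2 + -1·5 + -1·-4 = 5
  a_10 = -1·5 + -1·-4 + -1·-2 + -1·5 = -4
  a_11 = -1·-4 + -1·5 + -1·-4 + -1·-2 = 5

-1,-1,-1,-1 ; 5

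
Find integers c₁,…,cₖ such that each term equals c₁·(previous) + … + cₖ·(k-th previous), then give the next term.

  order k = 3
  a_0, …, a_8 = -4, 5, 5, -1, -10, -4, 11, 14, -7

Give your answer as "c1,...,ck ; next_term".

0,-1,-1 ; -25

  a_3 = 0·5 + -1·5 + -1·-4 = -1
  a_4 = 0·-1 + -1·5 + -1·5 = -10
  a_5 = 0·-10 + -1·-1 + -1·5 = -4
  a_6 = 0·-4 + -1·-10 + -1·-1 = 11
  a_7 = 0·11 + -1·-4 + -1·-10 = 14
  a_8 = 0·14 + -1·11 + -1·-4 = -7
  a_9 = 0·-7 + -1·14 + -1·11 = -25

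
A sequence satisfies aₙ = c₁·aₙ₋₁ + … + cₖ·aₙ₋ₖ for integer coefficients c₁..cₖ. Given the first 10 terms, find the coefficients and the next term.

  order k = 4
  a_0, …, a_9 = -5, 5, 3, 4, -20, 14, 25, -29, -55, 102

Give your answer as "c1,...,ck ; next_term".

-1,-2,-1,1 ; 62

  a_4 = -1·4 + -2·3 + -1·5 + 1·-5 = -20
  a_5 = -1·-20 + -2·4 + -1·3 + 1·5 = 14
  a_6 = -1·14 + -2·-20 + -1·4 + 1·3 = 25
  a_7 = -1·25 + -2·14 + -1·-20 + 1·4 = -29
  a_8 = -1·-29 + -2·25 + -1·14 + 1·-20 = -55
  a_9 = -1·-55 + -2·-29 + -1·25 + 1·14 = 102
  a_10 = -1·102 + -2·-55 + -1·-29 + 1·25 = 62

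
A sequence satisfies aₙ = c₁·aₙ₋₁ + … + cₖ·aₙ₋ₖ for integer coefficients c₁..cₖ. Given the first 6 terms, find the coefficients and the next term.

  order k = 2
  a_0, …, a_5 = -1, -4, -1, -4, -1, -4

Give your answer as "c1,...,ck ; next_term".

  a_2 = 0·-4 + 1·-1 = -1
  a_3 = 0·-1 + 1·-4 = -4
  a_4 = 0·-4 + 1·-1 = -1
  a_5 = 0·-1 + 1·-4 = -4
  a_6 = 0·-4 + 1·-1 = -1

0,1 ; -1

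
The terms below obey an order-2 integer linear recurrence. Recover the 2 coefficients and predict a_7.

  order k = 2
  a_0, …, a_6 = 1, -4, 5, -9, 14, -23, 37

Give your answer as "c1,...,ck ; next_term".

  a_2 = -1·-4 + 1·1 = 5
  a_3 = -1·5 + 1·-4 = -9
  a_4 = -1·-9 + 1·5 = 14
  a_5 = -1·14 + 1·-9 = -23
  a_6 = -1·-23 + 1·14 = 37
  a_7 = -1·37 + 1·-23 = -60

-1,1 ; -60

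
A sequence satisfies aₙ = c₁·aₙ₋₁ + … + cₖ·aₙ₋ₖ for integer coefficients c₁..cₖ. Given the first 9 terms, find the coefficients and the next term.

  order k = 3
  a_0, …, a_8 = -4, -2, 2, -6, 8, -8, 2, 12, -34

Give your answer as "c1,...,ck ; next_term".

  a_3 = -2·2 + -1·-2 + 1·-4 = -6
  a_4 = -2·-6 + -1·2 + 1·-2 = 8
  a_5 = -2·8 + -1·-6 + 1·2 = -8
  a_6 = -2·-8 + -1·8 + 1·-6 = 2
  a_7 = -2·2 + -1·-8 + 1·8 = 12
  a_8 = -2·12 + -1·2 + 1·-8 = -34
  a_9 = -2·-34 + -1·12 + 1·2 = 58

-2,-1,1 ; 58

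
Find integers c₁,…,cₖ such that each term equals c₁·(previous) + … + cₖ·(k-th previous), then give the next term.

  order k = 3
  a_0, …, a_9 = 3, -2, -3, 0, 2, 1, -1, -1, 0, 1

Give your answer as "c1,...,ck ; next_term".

-1,0,-1 ; 0

  a_3 = -1·-3 + 0·-2 + -1·3 = 0
  a_4 = -1·0 + 0·-3 + -1·-2 = 2
  a_5 = -1·2 + 0·0 + -1·-3 = 1
  a_6 = -1·1 + 0·2 + -1·0 = -1
  a_7 = -1·-1 + 0·1 + -1·2 = -1
  a_8 = -1·-1 + 0·-1 + -1·1 = 0
  a_9 = -1·0 + 0·-1 + -1·-1 = 1
  a_10 = -1·1 + 0·0 + -1·-1 = 0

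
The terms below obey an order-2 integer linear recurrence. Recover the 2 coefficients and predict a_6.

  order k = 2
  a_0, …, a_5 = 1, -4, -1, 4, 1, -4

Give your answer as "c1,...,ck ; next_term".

  a_2 = 0·-4 + -1·1 = -1
  a_3 = 0·-1 + -1·-4 = 4
  a_4 = 0·4 + -1·-1 = 1
  a_5 = 0·1 + -1·4 = -4
  a_6 = 0·-4 + -1·1 = -1

0,-1 ; -1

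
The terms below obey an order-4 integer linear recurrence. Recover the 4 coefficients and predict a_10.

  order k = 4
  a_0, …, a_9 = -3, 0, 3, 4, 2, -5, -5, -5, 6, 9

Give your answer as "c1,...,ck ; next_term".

  a_4 = -1·4 + 0·3 + -1·0 + -2·-3 = 2
  a_5 = -1·2 + 0·4 + -1·3 + -2·0 = -5
  a_6 = -1·-5 + 0·2 + -1·4 + -2·3 = -5
  a_7 = -1·-5 + 0·-5 + -1·2 + -2·4 = -5
  a_8 = -1·-5 + 0·-5 + -1·-5 + -2·2 = 6
  a_9 = -1·6 + 0·-5 + -1·-5 + -2·-5 = 9
  a_10 = -1·9 + 0·6 + -1·-5 + -2·-5 = 6

-1,0,-1,-2 ; 6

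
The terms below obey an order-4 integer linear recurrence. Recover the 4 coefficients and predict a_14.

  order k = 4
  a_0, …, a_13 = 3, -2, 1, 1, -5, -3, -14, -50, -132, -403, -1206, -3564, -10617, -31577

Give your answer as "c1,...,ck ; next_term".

2,2,3,-1 ; -93874

  a_4 = 2·1 + 2·1 + 3·-2 + -1·3 = -5
  a_5 = 2·-5 + 2·1 + 3·1 + -1·-2 = -3
  a_6 = 2·-3 + 2·-5 + 3·1 + -1·1 = -14
  a_7 = 2·-14 + 2·-3 + 3·-5 + -1·1 = -50
  a_8 = 2·-50 + 2·-14 + 3·-3 + -1·-5 = -132
  a_9 = 2·-132 + 2·-50 + 3·-14 + -1·-3 = -403
  a_10 = 2·-403 + 2·-132 + 3·-50 + -1·-14 = -1206
  a_11 = 2·-1206 + 2·-403 + 3·-132 + -1·-50 = -3564
  a_12 = 2·-3564 + 2·-1206 + 3·-403 + -1·-132 = -10617
  a_13 = 2·-10617 + 2·-3564 + 3·-1206 + -1·-403 = -31577
  a_14 = 2·-31577 + 2·-10617 + 3·-3564 + -1·-1206 = -93874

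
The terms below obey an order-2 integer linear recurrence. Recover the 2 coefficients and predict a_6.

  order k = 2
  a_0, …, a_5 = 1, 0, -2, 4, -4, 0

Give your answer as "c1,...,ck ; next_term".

  a_2 = -2·0 + -2·1 = -2
  a_3 = -2·-2 + -2·0 = 4
  a_4 = -2·4 + -2·-2 = -4
  a_5 = -2·-4 + -2·4 = 0
  a_6 = -2·0 + -2·-4 = 8

-2,-2 ; 8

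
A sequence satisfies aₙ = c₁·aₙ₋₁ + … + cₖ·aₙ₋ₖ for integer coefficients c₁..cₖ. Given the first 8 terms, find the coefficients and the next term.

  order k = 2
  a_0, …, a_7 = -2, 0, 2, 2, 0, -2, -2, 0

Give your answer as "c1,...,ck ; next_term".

1,-1 ; 2

  a_2 = 1·0 + -1·-2 = 2
  a_3 = 1·2 + -1·0 = 2
  a_4 = 1·2 + -1·2 = 0
  a_5 = 1·0 + -1·2 = -2
  a_6 = 1·-2 + -1·0 = -2
  a_7 = 1·-2 + -1·-2 = 0
  a_8 = 1·0 + -1·-2 = 2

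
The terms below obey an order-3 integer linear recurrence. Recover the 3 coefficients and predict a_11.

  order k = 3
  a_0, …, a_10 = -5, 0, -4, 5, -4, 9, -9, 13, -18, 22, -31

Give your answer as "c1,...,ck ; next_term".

  a_3 = 0·-4 + 1·0 + -1·-5 = 5
  a_4 = 0·5 + 1·-4 + -1·0 = -4
  a_5 = 0·-4 + 1·5 + -1·-4 = 9
  a_6 = 0·9 + 1·-4 + -1·5 = -9
  a_7 = 0·-9 + 1·9 + -1·-4 = 13
  a_8 = 0·13 + 1·-9 + -1·9 = -18
  a_9 = 0·-18 + 1·13 + -1·-9 = 22
  a_10 = 0·22 + 1·-18 + -1·13 = -31
  a_11 = 0·-31 + 1·22 + -1·-18 = 40

0,1,-1 ; 40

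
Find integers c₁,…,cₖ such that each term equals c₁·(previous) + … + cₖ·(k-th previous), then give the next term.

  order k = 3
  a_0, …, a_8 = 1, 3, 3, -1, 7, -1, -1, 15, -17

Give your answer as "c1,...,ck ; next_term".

-1,0,2 ; 15

  a_3 = -1·3 + 0·3 + 2·1 = -1
  a_4 = -1·-1 + 0·3 + 2·3 = 7
  a_5 = -1·7 + 0·-1 + 2·3 = -1
  a_6 = -1·-1 + 0·7 + 2·-1 = -1
  a_7 = -1·-1 + 0·-1 + 2·7 = 15
  a_8 = -1·15 + 0·-1 + 2·-1 = -17
  a_9 = -1·-17 + 0·15 + 2·-1 = 15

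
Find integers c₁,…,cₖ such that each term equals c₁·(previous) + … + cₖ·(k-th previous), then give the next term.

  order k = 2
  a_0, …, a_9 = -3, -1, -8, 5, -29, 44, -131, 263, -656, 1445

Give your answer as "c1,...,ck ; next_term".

-1,3 ; -3413

  a_2 = -1·-1 + 3·-3 = -8
  a_3 = -1·-8 + 3·-1 = 5
  a_4 = -1·5 + 3·-8 = -29
  a_5 = -1·-29 + 3·5 = 44
  a_6 = -1·44 + 3·-29 = -131
  a_7 = -1·-131 + 3·44 = 263
  a_8 = -1·263 + 3·-131 = -656
  a_9 = -1·-656 + 3·263 = 1445
  a_10 = -1·1445 + 3·-656 = -3413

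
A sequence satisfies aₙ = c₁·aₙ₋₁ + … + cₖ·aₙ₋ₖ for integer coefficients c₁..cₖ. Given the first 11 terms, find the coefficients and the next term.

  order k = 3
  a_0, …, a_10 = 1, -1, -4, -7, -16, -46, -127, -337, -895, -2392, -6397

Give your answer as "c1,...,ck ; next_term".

  a_3 = 3·-4 + -2·-1 + 3·1 = -7
  a_4 = 3·-7 + -2·-4 + 3·-1 = -16
  a_5 = 3·-16 + -2·-7 + 3·-4 = -46
  a_6 = 3·-46 + -2·-16 + 3·-7 = -127
  a_7 = 3·-127 + -2·-46 + 3·-16 = -337
  a_8 = 3·-337 + -2·-127 + 3·-46 = -895
  a_9 = 3·-895 + -2·-337 + 3·-127 = -2392
  a_10 = 3·-2392 + -2·-895 + 3·-337 = -6397
  a_11 = 3·-6397 + -2·-2392 + 3·-895 = -17092

3,-2,3 ; -17092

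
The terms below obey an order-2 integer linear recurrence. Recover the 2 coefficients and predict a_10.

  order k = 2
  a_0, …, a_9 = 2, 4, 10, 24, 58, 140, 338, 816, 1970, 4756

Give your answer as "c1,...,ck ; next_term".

2,1 ; 11482

  a_2 = 2·4 + 1·2 = 10
  a_3 = 2·10 + 1·4 = 24
  a_4 = 2·24 + 1·10 = 58
  a_5 = 2·58 + 1·24 = 140
  a_6 = 2·140 + 1·58 = 338
  a_7 = 2·338 + 1·140 = 816
  a_8 = 2·816 + 1·338 = 1970
  a_9 = 2·1970 + 1·816 = 4756
  a_10 = 2·4756 + 1·1970 = 11482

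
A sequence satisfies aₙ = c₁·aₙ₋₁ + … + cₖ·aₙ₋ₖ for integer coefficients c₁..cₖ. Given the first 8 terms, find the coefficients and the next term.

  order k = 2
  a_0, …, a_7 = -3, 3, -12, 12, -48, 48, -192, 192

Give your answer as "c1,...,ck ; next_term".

  a_2 = 0·3 + 4·-3 = -12
  a_3 = 0·-12 + 4·3 = 12
  a_4 = 0·12 + 4·-12 = -48
  a_5 = 0·-48 + 4·12 = 48
  a_6 = 0·48 + 4·-48 = -192
  a_7 = 0·-192 + 4·48 = 192
  a_8 = 0·192 + 4·-192 = -768

0,4 ; -768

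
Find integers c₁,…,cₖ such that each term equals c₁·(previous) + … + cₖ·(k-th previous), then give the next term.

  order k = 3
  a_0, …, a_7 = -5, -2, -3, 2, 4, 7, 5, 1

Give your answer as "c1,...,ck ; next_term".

1,0,-1 ; -6

  a_3 = 1·-3 + 0·-2 + -1·-5 = 2
  a_4 = 1·2 + 0·-3 + -1·-2 = 4
  a_5 = 1·4 + 0·2 + -1·-3 = 7
  a_6 = 1·7 + 0·4 + -1·2 = 5
  a_7 = 1·5 + 0·7 + -1·4 = 1
  a_8 = 1·1 + 0·5 + -1·7 = -6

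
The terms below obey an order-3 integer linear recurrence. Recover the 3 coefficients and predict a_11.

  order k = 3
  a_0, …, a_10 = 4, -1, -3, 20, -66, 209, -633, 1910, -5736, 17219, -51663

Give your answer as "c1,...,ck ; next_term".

  a_3 = -3·-3 + 1·-1 + 3·4 = 20
  a_4 = -3·20 + 1·-3 + 3·-1 = -66
  a_5 = -3·-66 + 1·20 + 3·-3 = 209
  a_6 = -3·209 + 1·-66 + 3·20 = -633
  a_7 = -3·-633 + 1·209 + 3·-66 = 1910
  a_8 = -3·1910 + 1·-633 + 3·209 = -5736
  a_9 = -3·-5736 + 1·1910 + 3·-633 = 17219
  a_10 = -3·17219 + 1·-5736 + 3·1910 = -51663
  a_11 = -3·-51663 + 1·17219 + 3·-5736 = 155000

-3,1,3 ; 155000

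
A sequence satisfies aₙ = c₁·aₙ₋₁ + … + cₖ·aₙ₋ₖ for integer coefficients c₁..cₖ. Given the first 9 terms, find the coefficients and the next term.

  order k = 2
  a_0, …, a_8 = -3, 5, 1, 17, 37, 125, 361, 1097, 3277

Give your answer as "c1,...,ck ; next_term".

  a_2 = 2·5 + 3·-3 = 1
  a_3 = 2·1 + 3·5 = 17
  a_4 = 2·17 + 3·1 = 37
  a_5 = 2·37 + 3·17 = 125
  a_6 = 2·125 + 3·37 = 361
  a_7 = 2·361 + 3·125 = 1097
  a_8 = 2·1097 + 3·361 = 3277
  a_9 = 2·3277 + 3·1097 = 9845

2,3 ; 9845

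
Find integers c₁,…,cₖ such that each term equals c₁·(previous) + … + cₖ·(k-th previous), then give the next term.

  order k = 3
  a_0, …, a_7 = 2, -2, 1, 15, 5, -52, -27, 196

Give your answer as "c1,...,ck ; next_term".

1,-4,3 ; 148

  a_3 = 1·1 + -4·-2 + 3·2 = 15
  a_4 = 1·15 + -4·1 + 3·-2 = 5
  a_5 = 1·5 + -4·15 + 3·1 = -52
  a_6 = 1·-52 + -4·5 + 3·15 = -27
  a_7 = 1·-27 + -4·-52 + 3·5 = 196
  a_8 = 1·196 + -4·-27 + 3·-52 = 148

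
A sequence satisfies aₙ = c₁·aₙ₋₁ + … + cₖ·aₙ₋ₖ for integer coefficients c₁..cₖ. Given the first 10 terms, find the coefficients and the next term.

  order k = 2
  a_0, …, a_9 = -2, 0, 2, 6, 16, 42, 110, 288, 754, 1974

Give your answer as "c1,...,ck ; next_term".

  a_2 = 3·0 + -1·-2 = 2
  a_3 = 3·2 + -1·0 = 6
  a_4 = 3·6 + -1·2 = 16
  a_5 = 3·16 + -1·6 = 42
  a_6 = 3·42 + -1·16 = 110
  a_7 = 3·110 + -1·42 = 288
  a_8 = 3·288 + -1·110 = 754
  a_9 = 3·754 + -1·288 = 1974
  a_10 = 3·1974 + -1·754 = 5168

3,-1 ; 5168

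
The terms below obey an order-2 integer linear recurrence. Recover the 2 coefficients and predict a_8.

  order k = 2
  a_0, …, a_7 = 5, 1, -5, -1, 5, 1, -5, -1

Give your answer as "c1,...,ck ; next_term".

0,-1 ; 5

  a_2 = 0·1 + -1·5 = -5
  a_3 = 0·-5 + -1·1 = -1
  a_4 = 0·-1 + -1·-5 = 5
  a_5 = 0·5 + -1·-1 = 1
  a_6 = 0·1 + -1·5 = -5
  a_7 = 0·-5 + -1·1 = -1
  a_8 = 0·-1 + -1·-5 = 5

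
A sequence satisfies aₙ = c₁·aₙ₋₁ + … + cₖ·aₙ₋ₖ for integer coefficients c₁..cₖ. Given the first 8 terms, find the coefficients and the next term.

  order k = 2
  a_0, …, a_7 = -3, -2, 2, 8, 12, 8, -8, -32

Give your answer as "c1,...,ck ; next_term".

2,-2 ; -48

  a_2 = 2·-2 + -2·-3 = 2
  a_3 = 2·2 + -2·-2 = 8
  a_4 = 2·8 + -2·2 = 12
  a_5 = 2·12 + -2·8 = 8
  a_6 = 2·8 + -2·12 = -8
  a_7 = 2·-8 + -2·8 = -32
  a_8 = 2·-32 + -2·-8 = -48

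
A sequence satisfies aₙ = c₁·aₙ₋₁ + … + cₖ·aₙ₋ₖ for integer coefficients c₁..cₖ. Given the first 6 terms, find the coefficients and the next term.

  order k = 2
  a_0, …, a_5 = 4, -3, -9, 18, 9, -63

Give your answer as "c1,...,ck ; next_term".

-1,-3 ; 36

  a_2 = -1·-3 + -3·4 = -9
  a_3 = -1·-9 + -3·-3 = 18
  a_4 = -1·18 + -3·-9 = 9
  a_5 = -1·9 + -3·18 = -63
  a_6 = -1·-63 + -3·9 = 36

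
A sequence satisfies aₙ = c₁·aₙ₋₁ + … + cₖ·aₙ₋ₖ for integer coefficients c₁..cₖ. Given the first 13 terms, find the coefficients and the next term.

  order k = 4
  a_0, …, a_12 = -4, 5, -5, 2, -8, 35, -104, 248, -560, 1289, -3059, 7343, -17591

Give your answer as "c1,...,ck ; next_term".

-3,-2,0,3 ; 41954

  a_4 = -3·2 + -2·-5 + 0·5 + 3·-4 = -8
  a_5 = -3·-8 + -2·2 + 0·-5 + 3·5 = 35
  a_6 = -3·35 + -2·-8 + 0·2 + 3·-5 = -104
  a_7 = -3·-104 + -2·35 + 0·-8 + 3·2 = 248
  a_8 = -3·248 + -2·-104 + 0·35 + 3·-8 = -560
  a_9 = -3·-560 + -2·248 + 0·-104 + 3·35 = 1289
  a_10 = -3·1289 + -2·-560 + 0·248 + 3·-104 = -3059
  a_11 = -3·-3059 + -2·1289 + 0·-560 + 3·248 = 7343
  a_12 = -3·7343 + -2·-3059 + 0·1289 + 3·-560 = -17591
  a_13 = -3·-17591 + -2·7343 + 0·-3059 + 3·1289 = 41954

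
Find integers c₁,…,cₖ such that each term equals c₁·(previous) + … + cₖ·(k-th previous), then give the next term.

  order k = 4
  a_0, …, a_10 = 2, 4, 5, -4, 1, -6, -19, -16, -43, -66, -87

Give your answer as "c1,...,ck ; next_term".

1,1,1,-2 ; -164

  a_4 = 1·-4 + 1·5 + 1·4 + -2·2 = 1
  a_5 = 1·1 + 1·-4 + 1·5 + -2·4 = -6
  a_6 = 1·-6 + 1·1 + 1·-4 + -2·5 = -19
  a_7 = 1·-19 + 1·-6 + 1·1 + -2·-4 = -16
  a_8 = 1·-16 + 1·-19 + 1·-6 + -2·1 = -43
  a_9 = 1·-43 + 1·-16 + 1·-19 + -2·-6 = -66
  a_10 = 1·-66 + 1·-43 + 1·-16 + -2·-19 = -87
  a_11 = 1·-87 + 1·-66 + 1·-43 + -2·-16 = -164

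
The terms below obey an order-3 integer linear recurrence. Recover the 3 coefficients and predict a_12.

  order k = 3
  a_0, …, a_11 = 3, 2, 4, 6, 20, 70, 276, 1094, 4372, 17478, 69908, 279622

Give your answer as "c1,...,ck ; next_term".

4,1,-4 ; 1118484

  a_3 = 4·4 + 1·2 + -4·3 = 6
  a_4 = 4·6 + 1·4 + -4·2 = 20
  a_5 = 4·20 + 1·6 + -4·4 = 70
  a_6 = 4·70 + 1·20 + -4·6 = 276
  a_7 = 4·276 + 1·70 + -4·20 = 1094
  a_8 = 4·1094 + 1·276 + -4·70 = 4372
  a_9 = 4·4372 + 1·1094 + -4·276 = 17478
  a_10 = 4·17478 + 1·4372 + -4·1094 = 69908
  a_11 = 4·69908 + 1·17478 + -4·4372 = 279622
  a_12 = 4·279622 + 1·69908 + -4·17478 = 1118484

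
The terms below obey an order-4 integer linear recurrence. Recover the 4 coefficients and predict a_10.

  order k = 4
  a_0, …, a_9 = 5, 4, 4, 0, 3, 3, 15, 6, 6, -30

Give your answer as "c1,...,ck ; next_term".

1,0,-3,3 ; -3

  a_4 = 1·0 + 0·4 + -3·4 + 3·5 = 3
  a_5 = 1·3 + 0·0 + -3·4 + 3·4 = 3
  a_6 = 1·3 + 0·3 + -3·0 + 3·4 = 15
  a_7 = 1·15 + 0·3 + -3·3 + 3·0 = 6
  a_8 = 1·6 + 0·15 + -3·3 + 3·3 = 6
  a_9 = 1·6 + 0·6 + -3·15 + 3·3 = -30
  a_10 = 1·-30 + 0·6 + -3·6 + 3·15 = -3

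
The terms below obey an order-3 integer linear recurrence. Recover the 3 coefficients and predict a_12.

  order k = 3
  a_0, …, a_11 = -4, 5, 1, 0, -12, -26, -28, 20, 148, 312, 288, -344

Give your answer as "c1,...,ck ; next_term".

2,-2,-2 ; -1888

  a_3 = 2·1 + -2·5 + -2·-4 = 0
  a_4 = 2·0 + -2·1 + -2·5 = -12
  a_5 = 2·-12 + -2·0 + -2·1 = -26
  a_6 = 2·-26 + -2·-12 + -2·0 = -28
  a_7 = 2·-28 + -2·-26 + -2·-12 = 20
  a_8 = 2·20 + -2·-28 + -2·-26 = 148
  a_9 = 2·148 + -2·20 + -2·-28 = 312
  a_10 = 2·312 + -2·148 + -2·20 = 288
  a_11 = 2·288 + -2·312 + -2·148 = -344
  a_12 = 2·-344 + -2·288 + -2·312 = -1888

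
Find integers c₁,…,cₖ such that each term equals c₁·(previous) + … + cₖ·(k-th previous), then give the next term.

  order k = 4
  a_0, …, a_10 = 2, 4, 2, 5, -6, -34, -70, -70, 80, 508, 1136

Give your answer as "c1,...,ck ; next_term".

2,-2,-2,-2 ; 1236

  a_4 = 2·5 + -2·2 + -2·4 + -2·2 = -6
  a_5 = 2·-6 + -2·5 + -2·2 + -2·4 = -34
  a_6 = 2·-34 + -2·-6 + -2·5 + -2·2 = -70
  a_7 = 2·-70 + -2·-34 + -2·-6 + -2·5 = -70
  a_8 = 2·-70 + -2·-70 + -2·-34 + -2·-6 = 80
  a_9 = 2·80 + -2·-70 + -2·-70 + -2·-34 = 508
  a_10 = 2·508 + -2·80 + -2·-70 + -2·-70 = 1136
  a_11 = 2·1136 + -2·508 + -2·80 + -2·-70 = 1236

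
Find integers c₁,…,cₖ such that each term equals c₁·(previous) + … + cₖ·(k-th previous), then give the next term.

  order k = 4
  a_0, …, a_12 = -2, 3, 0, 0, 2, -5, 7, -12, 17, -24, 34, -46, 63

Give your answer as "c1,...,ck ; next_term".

  a_4 = -1·0 + 1·0 + 0·3 + -1·-2 = 2
  a_5 = -1·2 + 1·0 + 0·0 + -1·3 = -5
  a_6 = -1·-5 + 1·2 + 0·0 + -1·0 = 7
  a_7 = -1·7 + 1·-5 + 0·2 + -1·0 = -12
  a_8 = -1·-12 + 1·7 + 0·-5 + -1·2 = 17
  a_9 = -1·17 + 1·-12 + 0·7 + -1·-5 = -24
  a_10 = -1·-24 + 1·17 + 0·-12 + -1·7 = 34
  a_11 = -1·34 + 1·-24 + 0·17 + -1·-12 = -46
  a_12 = -1·-46 + 1·34 + 0·-24 + -1·17 = 63
  a_13 = -1·63 + 1·-46 + 0·34 + -1·-24 = -85

-1,1,0,-1 ; -85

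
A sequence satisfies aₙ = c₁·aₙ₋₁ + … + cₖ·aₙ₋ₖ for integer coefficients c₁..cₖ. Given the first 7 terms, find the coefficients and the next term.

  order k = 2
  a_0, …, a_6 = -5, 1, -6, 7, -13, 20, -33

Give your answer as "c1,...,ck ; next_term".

-1,1 ; 53

  a_2 = -1·1 + 1·-5 = -6
  a_3 = -1·-6 + 1·1 = 7
  a_4 = -1·7 + 1·-6 = -13
  a_5 = -1·-13 + 1·7 = 20
  a_6 = -1·20 + 1·-13 = -33
  a_7 = -1·-33 + 1·20 = 53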